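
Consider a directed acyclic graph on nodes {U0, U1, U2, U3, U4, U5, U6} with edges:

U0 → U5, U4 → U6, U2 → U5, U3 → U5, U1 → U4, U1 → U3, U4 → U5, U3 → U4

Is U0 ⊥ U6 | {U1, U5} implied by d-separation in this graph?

No — U0 and U6 are not d-separated given {U1, U5}.

Enumerating the 3 paths from U0 to U6 and testing each for blocking by {U1, U5}:
Path 1: U0 → U5 ← U4 → U6
  U5 is a collider and U5 is conditioned on, which opens it; U4 is a fork and U4 is not conditioned on — no node blocks this path, so it is active.
Path 2: U0 → U5 ← U3 → U4 → U6
  U5 is a collider and U5 is conditioned on, which opens it; U3 is a fork and U3 is not conditioned on; U4 is a chain and U4 is not conditioned on — no node blocks this path, so it is active.
Path 3: U0 → U5 ← U3 ← U1 → U4 → U6
  U1 is a fork here and U1 is conditioned on, so the path is blocked at U1.
Because an active path exists, U0 and U6 are not d-separated.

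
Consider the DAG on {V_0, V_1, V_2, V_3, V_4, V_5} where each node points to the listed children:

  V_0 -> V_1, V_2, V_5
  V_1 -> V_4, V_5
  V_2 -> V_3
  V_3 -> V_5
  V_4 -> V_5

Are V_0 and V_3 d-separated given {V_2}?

4 paths connect V_0 and V_3; each must be blocked for d-separation to hold:
Path 1: V_0 → V_5 ← V_3
  V_5 is a collider here and neither V_5 nor any of its descendants is conditioned on, so the collider stays closed — the path is blocked at V_5.
Path 2: V_0 → V_1 → V_5 ← V_3
  V_5 is a collider here and neither V_5 nor any of its descendants is conditioned on, so the collider stays closed — the path is blocked at V_5.
Path 3: V_0 → V_1 → V_4 → V_5 ← V_3
  V_5 is a collider here and neither V_5 nor any of its descendants is conditioned on, so the collider stays closed — the path is blocked at V_5.
Path 4: V_0 → V_2 → V_3
  V_2 is a chain here and V_2 is conditioned on, so the path is blocked at V_2.
Since every path is blocked, d-separation holds.

Yes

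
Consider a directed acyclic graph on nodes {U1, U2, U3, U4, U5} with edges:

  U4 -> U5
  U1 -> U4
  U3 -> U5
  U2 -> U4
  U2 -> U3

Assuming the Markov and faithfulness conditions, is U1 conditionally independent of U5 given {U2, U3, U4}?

Yes

We examine all 2 paths between U1 and U5:
Path 1: U1 → U4 ← U2 → U3 → U5
  U2 is a fork here and U2 is conditioned on, so the path is blocked at U2.
Path 2: U1 → U4 → U5
  U4 is a chain here and U4 is conditioned on, so the path is blocked at U4.
All paths are blocked; U1 ⊥ U5 | {U2, U3, U4} holds.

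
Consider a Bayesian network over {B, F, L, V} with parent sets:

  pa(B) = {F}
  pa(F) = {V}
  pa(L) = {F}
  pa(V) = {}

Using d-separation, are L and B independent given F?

Yes

The only undirected path from L to B is:
Path 1: L ← F → B
  F is a fork here and F is conditioned on, so the path is blocked at F.
Every path is blocked, so L and B are d-separated given {F}.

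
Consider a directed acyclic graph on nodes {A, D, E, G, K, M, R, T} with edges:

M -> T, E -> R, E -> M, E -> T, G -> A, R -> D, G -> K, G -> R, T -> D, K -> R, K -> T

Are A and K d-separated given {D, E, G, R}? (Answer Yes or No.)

Yes — A and K are d-separated given {D, E, G, R}.

5 paths connect A and K; each must be blocked for d-separation to hold:
Path 1: A ← G → K
  G is a fork here and G is conditioned on, so the path is blocked at G.
Path 2: A ← G → R ← K
  G is a fork here and G is conditioned on, so the path is blocked at G.
Path 3: A ← G → R ← E → T ← K
  G is a fork here and G is conditioned on, so the path is blocked at G.
Path 4: A ← G → R ← E → M → T ← K
  G is a fork here and G is conditioned on, so the path is blocked at G.
Path 5: A ← G → R → D ← T ← K
  G is a fork here and G is conditioned on, so the path is blocked at G.
Every path is blocked, so A and K are d-separated given {D, E, G, R}.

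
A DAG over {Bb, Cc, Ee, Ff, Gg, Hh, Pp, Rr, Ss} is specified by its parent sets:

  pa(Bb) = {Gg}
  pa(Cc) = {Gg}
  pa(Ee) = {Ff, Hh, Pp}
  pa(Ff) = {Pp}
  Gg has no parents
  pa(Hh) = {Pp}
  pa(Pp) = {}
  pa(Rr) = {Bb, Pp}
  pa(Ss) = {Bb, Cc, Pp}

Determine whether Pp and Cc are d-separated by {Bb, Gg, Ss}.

There are 4 undirected paths between Pp and Cc; checking each against the conditioning set {Bb, Gg, Ss}:
Path 1: Pp → Ss ← Bb ← Gg → Cc
  Bb is a chain here and Bb is conditioned on, so the path is blocked at Bb.
Path 2: Pp → Ss ← Cc
  Ss is a collider and Ss is conditioned on, which opens it — no node blocks this path, so it is active.
Path 3: Pp → Rr ← Bb → Ss ← Cc
  Rr is a collider here and neither Rr nor any of its descendants is conditioned on, so the collider stays closed — the path is blocked at Rr.
Path 4: Pp → Rr ← Bb ← Gg → Cc
  Rr is a collider here and neither Rr nor any of its descendants is conditioned on, so the collider stays closed — the path is blocked at Rr.
At least one path is unblocked, so d-separation fails.

No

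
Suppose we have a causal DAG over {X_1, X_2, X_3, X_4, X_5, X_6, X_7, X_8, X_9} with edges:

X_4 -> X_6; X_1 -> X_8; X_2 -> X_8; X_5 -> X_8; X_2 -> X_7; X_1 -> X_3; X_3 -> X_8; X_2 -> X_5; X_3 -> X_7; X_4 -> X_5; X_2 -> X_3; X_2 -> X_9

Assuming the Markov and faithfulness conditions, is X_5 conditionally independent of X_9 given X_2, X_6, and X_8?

There are 6 undirected paths between X_5 and X_9; checking each against the conditioning set {X_2, X_6, X_8}:
Path 1: X_5 ← X_2 → X_9
  X_2 is a fork here and X_2 is conditioned on, so the path is blocked at X_2.
Path 2: X_5 → X_8 ← X_2 → X_9
  X_2 is a fork here and X_2 is conditioned on, so the path is blocked at X_2.
Path 3: X_5 → X_8 ← X_1 → X_3 ← X_2 → X_9
  X_2 is a fork here and X_2 is conditioned on, so the path is blocked at X_2.
Path 4: X_5 → X_8 ← X_1 → X_3 → X_7 ← X_2 → X_9
  X_7 is a collider here and neither X_7 nor any of its descendants is conditioned on, so the collider stays closed — the path is blocked at X_7.
Path 5: X_5 → X_8 ← X_3 ← X_2 → X_9
  X_2 is a fork here and X_2 is conditioned on, so the path is blocked at X_2.
Path 6: X_5 → X_8 ← X_3 → X_7 ← X_2 → X_9
  X_7 is a collider here and neither X_7 nor any of its descendants is conditioned on, so the collider stays closed — the path is blocked at X_7.
Since every path is blocked, d-separation holds.

Yes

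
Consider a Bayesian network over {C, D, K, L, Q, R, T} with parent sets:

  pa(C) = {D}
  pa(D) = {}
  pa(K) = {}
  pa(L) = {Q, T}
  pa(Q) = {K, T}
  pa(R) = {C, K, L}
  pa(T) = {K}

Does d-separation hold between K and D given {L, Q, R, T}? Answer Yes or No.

No

There are 5 undirected paths between K and D; checking each against the conditioning set {L, Q, R, T}:
Path 1: K → R ← C ← D
  R is a collider and R is conditioned on, which opens it; C is a chain and C is not conditioned on — no node blocks this path, so it is active.
Path 2: K → T → L → R ← C ← D
  T is a chain here and T is conditioned on, so the path is blocked at T.
Path 3: K → T → Q → L → R ← C ← D
  T is a chain here and T is conditioned on, so the path is blocked at T.
Path 4: K → Q → L → R ← C ← D
  Q is a chain here and Q is conditioned on, so the path is blocked at Q.
Path 5: K → Q ← T → L → R ← C ← D
  T is a fork here and T is conditioned on, so the path is blocked at T.
Because an active path exists, K and D are not d-separated.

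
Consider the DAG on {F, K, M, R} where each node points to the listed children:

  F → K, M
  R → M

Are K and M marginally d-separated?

Only one path connects K and M:
Path 1: K ← F → M
  F is a fork and F is not conditioned on — no node blocks this path, so it is active.
At least one path is unblocked, so d-separation fails.

No — K and M are not d-separated given ∅.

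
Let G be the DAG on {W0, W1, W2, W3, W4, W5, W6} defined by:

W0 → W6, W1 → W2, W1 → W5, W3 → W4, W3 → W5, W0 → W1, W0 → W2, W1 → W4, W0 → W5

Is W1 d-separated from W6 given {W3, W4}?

There are 4 undirected paths between W1 and W6; checking each against the conditioning set {W3, W4}:
  1. W1 ← W0 → W6 — W0:fork[open] ⇒ active
  2. W1 → W4 ← W3 → W5 ← W0 → W6 — W4:collider[open]; W3:fork[blocks]; W5:collider[blocks]; W0:fork[open] ⇒ blocked
  3. W1 → W5 ← W0 → W6 — W5:collider[blocks]; W0:fork[open] ⇒ blocked
  4. W1 → W2 ← W0 → W6 — W2:collider[blocks]; W0:fork[open] ⇒ blocked
Since the path W1 ← W0 → W6 is active, W1 and W6 are not d-separated given {W3, W4}.

No — W1 and W6 are not d-separated given {W3, W4}.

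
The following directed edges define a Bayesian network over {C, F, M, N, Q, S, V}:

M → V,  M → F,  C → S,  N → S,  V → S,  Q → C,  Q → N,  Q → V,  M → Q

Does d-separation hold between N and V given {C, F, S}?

No

Enumerating the 6 paths from N to V and testing each for blocking by {C, F, S}:
  1. N ← Q → C → S ← V — Q:fork[open]; C:chain[blocks]; S:collider[open] ⇒ blocked
  2. N ← Q → V — Q:fork[open] ⇒ active
  3. N ← Q ← M → V — Q:chain[open]; M:fork[open] ⇒ active
  4. N → S ← C ← Q → V — S:collider[open]; C:chain[blocks]; Q:fork[open] ⇒ blocked
  5. N → S ← C ← Q ← M → V — S:collider[open]; C:chain[blocks]; Q:chain[open]; M:fork[open] ⇒ blocked
  6. N → S ← V — S:collider[open] ⇒ active
Because an active path exists, N and V are not d-separated.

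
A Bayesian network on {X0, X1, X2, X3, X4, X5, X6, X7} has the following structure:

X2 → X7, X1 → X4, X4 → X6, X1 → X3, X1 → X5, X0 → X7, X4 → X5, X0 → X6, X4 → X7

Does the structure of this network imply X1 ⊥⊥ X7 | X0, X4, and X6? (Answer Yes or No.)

Enumerating the 4 paths from X1 to X7 and testing each for blocking by {X0, X4, X6}:
Path 1: X1 → X4 → X6 ← X0 → X7
  X4 is a chain here and X4 is conditioned on, so the path is blocked at X4.
Path 2: X1 → X4 → X7
  X4 is a chain here and X4 is conditioned on, so the path is blocked at X4.
Path 3: X1 → X5 ← X4 → X6 ← X0 → X7
  X5 is a collider here and neither X5 nor any of its descendants is conditioned on, so the collider stays closed — the path is blocked at X5.
Path 4: X1 → X5 ← X4 → X7
  X5 is a collider here and neither X5 nor any of its descendants is conditioned on, so the collider stays closed — the path is blocked at X5.
Every path is blocked, so X1 and X7 are d-separated given {X0, X4, X6}.

Yes — X1 and X7 are d-separated given {X0, X4, X6}.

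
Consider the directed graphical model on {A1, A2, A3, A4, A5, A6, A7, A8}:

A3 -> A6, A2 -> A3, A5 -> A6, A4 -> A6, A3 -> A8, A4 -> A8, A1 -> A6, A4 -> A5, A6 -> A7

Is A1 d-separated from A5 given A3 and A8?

3 paths connect A1 and A5; each must be blocked for d-separation to hold:
Path 1: A1 → A6 ← A4 → A5
  A6 is a collider here and neither A6 nor any of its descendants is conditioned on, so the collider stays closed — the path is blocked at A6.
Path 2: A1 → A6 ← A3 → A8 ← A4 → A5
  A6 is a collider here and neither A6 nor any of its descendants is conditioned on, so the collider stays closed — the path is blocked at A6.
Path 3: A1 → A6 ← A5
  A6 is a collider here and neither A6 nor any of its descendants is conditioned on, so the collider stays closed — the path is blocked at A6.
All paths are blocked; A1 ⊥ A5 | {A3, A8} holds.

Yes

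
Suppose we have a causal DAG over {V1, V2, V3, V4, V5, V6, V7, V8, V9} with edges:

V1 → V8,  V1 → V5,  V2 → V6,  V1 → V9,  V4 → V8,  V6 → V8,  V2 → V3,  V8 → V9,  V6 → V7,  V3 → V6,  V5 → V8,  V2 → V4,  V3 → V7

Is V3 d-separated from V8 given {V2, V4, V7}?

There are 6 undirected paths between V3 and V8; checking each against the conditioning set {V2, V4, V7}:
Path 1: V3 → V7 ← V6 → V8
  V7 is a collider and V7 is conditioned on, which opens it; V6 is a fork and V6 is not conditioned on — no node blocks this path, so it is active.
Path 2: V3 → V7 ← V6 ← V2 → V4 → V8
  V2 is a fork here and V2 is conditioned on, so the path is blocked at V2.
Path 3: V3 → V6 → V8
  V6 is a chain and V6 is not conditioned on — no node blocks this path, so it is active.
Path 4: V3 → V6 ← V2 → V4 → V8
  V2 is a fork here and V2 is conditioned on, so the path is blocked at V2.
Path 5: V3 ← V2 → V6 → V8
  V2 is a fork here and V2 is conditioned on, so the path is blocked at V2.
Path 6: V3 ← V2 → V4 → V8
  V2 is a fork here and V2 is conditioned on, so the path is blocked at V2.
At least one path is unblocked, so d-separation fails.

No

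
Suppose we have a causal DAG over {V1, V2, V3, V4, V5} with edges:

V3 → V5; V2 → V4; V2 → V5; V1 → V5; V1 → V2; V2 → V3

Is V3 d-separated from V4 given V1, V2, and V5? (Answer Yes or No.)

Yes

There are 3 undirected paths between V3 and V4; checking each against the conditioning set {V1, V2, V5}:
Path 1: V3 ← V2 → V4
  V2 is a fork here and V2 is conditioned on, so the path is blocked at V2.
Path 2: V3 → V5 ← V2 → V4
  V2 is a fork here and V2 is conditioned on, so the path is blocked at V2.
Path 3: V3 → V5 ← V1 → V2 → V4
  V1 is a fork here and V1 is conditioned on, so the path is blocked at V1.
All paths are blocked; V3 ⊥ V4 | {V1, V2, V5} holds.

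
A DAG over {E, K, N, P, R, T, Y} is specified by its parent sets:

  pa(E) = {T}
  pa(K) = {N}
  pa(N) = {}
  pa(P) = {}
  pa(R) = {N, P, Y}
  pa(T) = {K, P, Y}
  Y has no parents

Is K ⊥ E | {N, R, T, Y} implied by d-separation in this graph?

Yes — K and E are d-separated given {N, R, T, Y}.

3 paths connect K and E; each must be blocked for d-separation to hold:
  1. K ← N → R ← Y → T → E — N:fork[blocks]; R:collider[open]; Y:fork[blocks]; T:chain[blocks] ⇒ blocked
  2. K ← N → R ← P → T → E — N:fork[blocks]; R:collider[open]; P:fork[open]; T:chain[blocks] ⇒ blocked
  3. K → T → E — T:chain[blocks] ⇒ blocked
Since every path is blocked, d-separation holds.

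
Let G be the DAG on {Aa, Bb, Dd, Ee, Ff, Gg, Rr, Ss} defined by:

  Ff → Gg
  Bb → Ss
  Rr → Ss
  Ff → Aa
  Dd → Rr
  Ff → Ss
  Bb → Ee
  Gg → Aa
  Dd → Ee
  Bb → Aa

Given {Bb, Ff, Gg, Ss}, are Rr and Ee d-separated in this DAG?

No — Rr and Ee are not d-separated given {Bb, Ff, Gg, Ss}.

4 paths connect Rr and Ee; each must be blocked for d-separation to hold:
Path 1: Rr ← Dd → Ee
  Dd is a fork and Dd is not conditioned on — no node blocks this path, so it is active.
Path 2: Rr → Ss ← Ff → Gg → Aa ← Bb → Ee
  Ff is a fork here and Ff is conditioned on, so the path is blocked at Ff.
Path 3: Rr → Ss ← Ff → Aa ← Bb → Ee
  Ff is a fork here and Ff is conditioned on, so the path is blocked at Ff.
Path 4: Rr → Ss ← Bb → Ee
  Bb is a fork here and Bb is conditioned on, so the path is blocked at Bb.
Since the path Rr ← Dd → Ee is active, Rr and Ee are not d-separated given {Bb, Ff, Gg, Ss}.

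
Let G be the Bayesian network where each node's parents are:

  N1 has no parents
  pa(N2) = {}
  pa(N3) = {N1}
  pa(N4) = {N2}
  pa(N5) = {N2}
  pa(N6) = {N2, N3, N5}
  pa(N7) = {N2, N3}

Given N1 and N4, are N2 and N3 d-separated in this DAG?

There are 3 undirected paths between N2 and N3; checking each against the conditioning set {N1, N4}:
Path 1: N2 → N5 → N6 ← N3
  N6 is a collider here and neither N6 nor any of its descendants is conditioned on, so the collider stays closed — the path is blocked at N6.
Path 2: N2 → N7 ← N3
  N7 is a collider here and neither N7 nor any of its descendants is conditioned on, so the collider stays closed — the path is blocked at N7.
Path 3: N2 → N6 ← N3
  N6 is a collider here and neither N6 nor any of its descendants is conditioned on, so the collider stays closed — the path is blocked at N6.
Since every path is blocked, d-separation holds.

Yes — N2 and N3 are d-separated given {N1, N4}.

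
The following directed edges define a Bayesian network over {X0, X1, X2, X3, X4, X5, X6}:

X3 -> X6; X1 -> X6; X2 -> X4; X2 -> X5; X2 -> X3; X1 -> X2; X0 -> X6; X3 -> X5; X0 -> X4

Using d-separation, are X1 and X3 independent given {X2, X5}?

6 paths connect X1 and X3; each must be blocked for d-separation to hold:
Path 1: X1 → X2 → X5 ← X3
  X2 is a chain here and X2 is conditioned on, so the path is blocked at X2.
Path 2: X1 → X2 → X3
  X2 is a chain here and X2 is conditioned on, so the path is blocked at X2.
Path 3: X1 → X2 → X4 ← X0 → X6 ← X3
  X2 is a chain here and X2 is conditioned on, so the path is blocked at X2.
Path 4: X1 → X6 ← X3
  X6 is a collider here and neither X6 nor any of its descendants is conditioned on, so the collider stays closed — the path is blocked at X6.
Path 5: X1 → X6 ← X0 → X4 ← X2 → X5 ← X3
  X6 is a collider here and neither X6 nor any of its descendants is conditioned on, so the collider stays closed — the path is blocked at X6.
Path 6: X1 → X6 ← X0 → X4 ← X2 → X3
  X6 is a collider here and neither X6 nor any of its descendants is conditioned on, so the collider stays closed — the path is blocked at X6.
Every path is blocked, so X1 and X3 are d-separated given {X2, X5}.

Yes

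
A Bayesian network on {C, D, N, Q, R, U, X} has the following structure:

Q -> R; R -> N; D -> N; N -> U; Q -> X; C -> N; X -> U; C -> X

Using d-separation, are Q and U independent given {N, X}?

There are 4 undirected paths between Q and U; checking each against the conditioning set {N, X}:
Path 1: Q → X ← C → N → U
  N is a chain here and N is conditioned on, so the path is blocked at N.
Path 2: Q → X → U
  X is a chain here and X is conditioned on, so the path is blocked at X.
Path 3: Q → R → N ← C → X → U
  X is a chain here and X is conditioned on, so the path is blocked at X.
Path 4: Q → R → N → U
  N is a chain here and N is conditioned on, so the path is blocked at N.
Since every path is blocked, d-separation holds.

Yes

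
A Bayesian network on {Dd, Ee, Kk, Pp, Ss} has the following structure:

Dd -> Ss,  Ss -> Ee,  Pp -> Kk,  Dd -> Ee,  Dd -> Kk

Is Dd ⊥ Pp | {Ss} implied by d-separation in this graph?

Yes — Dd and Pp are d-separated given {Ss}.

The only undirected path from Dd to Pp is:
  1. Dd → Kk ← Pp — Kk:collider[blocks] ⇒ blocked
Since every path is blocked, d-separation holds.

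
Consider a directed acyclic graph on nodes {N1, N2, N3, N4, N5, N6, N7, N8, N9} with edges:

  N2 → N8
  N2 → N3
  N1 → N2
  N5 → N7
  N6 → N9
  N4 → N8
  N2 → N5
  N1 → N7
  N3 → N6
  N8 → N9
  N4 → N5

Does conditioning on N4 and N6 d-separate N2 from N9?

No — N2 and N9 are not d-separated given {N4, N6}.

4 paths connect N2 and N9; each must be blocked for d-separation to hold:
  1. N2 → N8 → N9 — N8:chain[open] ⇒ active
  2. N2 ← N1 → N7 ← N5 ← N4 → N8 → N9 — N1:fork[open]; N7:collider[blocks]; N5:chain[open]; N4:fork[blocks]; N8:chain[open] ⇒ blocked
  3. N2 → N5 ← N4 → N8 → N9 — N5:collider[blocks]; N4:fork[blocks]; N8:chain[open] ⇒ blocked
  4. N2 → N3 → N6 → N9 — N3:chain[open]; N6:chain[blocks] ⇒ blocked
At least one path is unblocked, so d-separation fails.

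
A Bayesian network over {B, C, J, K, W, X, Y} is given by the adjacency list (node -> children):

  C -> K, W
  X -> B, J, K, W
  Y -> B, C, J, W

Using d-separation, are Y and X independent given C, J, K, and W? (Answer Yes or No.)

Enumerating the 6 paths from Y to X and testing each for blocking by {C, J, K, W}:
Path 1: Y → J ← X
  J is a collider and J is conditioned on, which opens it — no node blocks this path, so it is active.
Path 2: Y → B ← X
  B is a collider here and neither B nor any of its descendants is conditioned on, so the collider stays closed — the path is blocked at B.
Path 3: Y → C → K ← X
  C is a chain here and C is conditioned on, so the path is blocked at C.
Path 4: Y → C → W ← X
  C is a chain here and C is conditioned on, so the path is blocked at C.
Path 5: Y → W ← C → K ← X
  C is a fork here and C is conditioned on, so the path is blocked at C.
Path 6: Y → W ← X
  W is a collider and W is conditioned on, which opens it — no node blocks this path, so it is active.
Since the path Y → J ← X is active, Y and X are not d-separated given {C, J, K, W}.

No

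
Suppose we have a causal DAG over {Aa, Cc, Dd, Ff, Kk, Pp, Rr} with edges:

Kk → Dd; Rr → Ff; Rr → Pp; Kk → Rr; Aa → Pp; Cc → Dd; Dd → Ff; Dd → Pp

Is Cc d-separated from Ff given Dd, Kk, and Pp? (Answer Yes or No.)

There are 3 undirected paths between Cc and Ff; checking each against the conditioning set {Dd, Kk, Pp}:
Path 1: Cc → Dd → Pp ← Rr → Ff
  Dd is a chain here and Dd is conditioned on, so the path is blocked at Dd.
Path 2: Cc → Dd ← Kk → Rr → Ff
  Kk is a fork here and Kk is conditioned on, so the path is blocked at Kk.
Path 3: Cc → Dd → Ff
  Dd is a chain here and Dd is conditioned on, so the path is blocked at Dd.
All paths are blocked; Cc ⊥ Ff | {Dd, Kk, Pp} holds.

Yes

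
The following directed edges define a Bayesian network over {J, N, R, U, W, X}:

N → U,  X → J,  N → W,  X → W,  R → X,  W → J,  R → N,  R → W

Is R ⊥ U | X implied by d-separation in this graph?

No — R and U are not d-separated given {X}.

Enumerating the 4 paths from R to U and testing each for blocking by {X}:
Path 1: R → W ← N → U
  W is a collider here and neither W nor any of its descendants is conditioned on, so the collider stays closed — the path is blocked at W.
Path 2: R → N → U
  N is a chain and N is not conditioned on — no node blocks this path, so it is active.
Path 3: R → X → W ← N → U
  X is a chain here and X is conditioned on, so the path is blocked at X.
Path 4: R → X → J ← W ← N → U
  X is a chain here and X is conditioned on, so the path is blocked at X.
Because an active path exists, R and U are not d-separated.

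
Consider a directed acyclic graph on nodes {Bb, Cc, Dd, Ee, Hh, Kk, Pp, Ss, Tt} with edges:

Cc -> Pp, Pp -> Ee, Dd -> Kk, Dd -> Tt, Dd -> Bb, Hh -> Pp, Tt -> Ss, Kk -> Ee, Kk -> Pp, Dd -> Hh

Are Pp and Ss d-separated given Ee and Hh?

No

We examine all 3 paths between Pp and Ss:
Path 1: Pp ← Kk ← Dd → Tt → Ss
  Kk is a chain and Kk is not conditioned on; Dd is a fork and Dd is not conditioned on; Tt is a chain and Tt is not conditioned on — no node blocks this path, so it is active.
Path 2: Pp → Ee ← Kk ← Dd → Tt → Ss
  Ee is a collider and Ee is conditioned on, which opens it; Kk is a chain and Kk is not conditioned on; Dd is a fork and Dd is not conditioned on; Tt is a chain and Tt is not conditioned on — no node blocks this path, so it is active.
Path 3: Pp ← Hh ← Dd → Tt → Ss
  Hh is a chain here and Hh is conditioned on, so the path is blocked at Hh.
At least one path is unblocked, so d-separation fails.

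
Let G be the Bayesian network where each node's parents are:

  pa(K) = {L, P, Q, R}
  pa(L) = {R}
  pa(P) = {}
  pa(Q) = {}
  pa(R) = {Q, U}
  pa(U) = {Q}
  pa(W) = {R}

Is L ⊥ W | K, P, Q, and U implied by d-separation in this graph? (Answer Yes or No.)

No

There are 4 undirected paths between L and W; checking each against the conditioning set {K, P, Q, U}:
  1. L → K ← Q → U → R → W — K:collider[open]; Q:fork[blocks]; U:chain[blocks]; R:chain[open] ⇒ blocked
  2. L → K ← Q → R → W — K:collider[open]; Q:fork[blocks]; R:chain[open] ⇒ blocked
  3. L → K ← R → W — K:collider[open]; R:fork[open] ⇒ active
  4. L ← R → W — R:fork[open] ⇒ active
Since the path L → K ← R → W is active, L and W are not d-separated given {K, P, Q, U}.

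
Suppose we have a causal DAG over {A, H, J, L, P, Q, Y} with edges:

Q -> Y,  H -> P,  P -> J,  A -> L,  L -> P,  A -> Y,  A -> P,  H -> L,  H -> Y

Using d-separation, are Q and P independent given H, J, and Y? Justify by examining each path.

Enumerating the 6 paths from Q to P and testing each for blocking by {H, J, Y}:
Path 1: Q → Y ← H → L → P
  H is a fork here and H is conditioned on, so the path is blocked at H.
Path 2: Q → Y ← H → L ← A → P
  H is a fork here and H is conditioned on, so the path is blocked at H.
Path 3: Q → Y ← H → P
  H is a fork here and H is conditioned on, so the path is blocked at H.
Path 4: Q → Y ← A → L → P
  Y is a collider and Y is conditioned on, which opens it; A is a fork and A is not conditioned on; L is a chain and L is not conditioned on — no node blocks this path, so it is active.
Path 5: Q → Y ← A → L ← H → P
  H is a fork here and H is conditioned on, so the path is blocked at H.
Path 6: Q → Y ← A → P
  Y is a collider and Y is conditioned on, which opens it; A is a fork and A is not conditioned on — no node blocks this path, so it is active.
Since the path Q → Y ← A → L → P is active, Q and P are not d-separated given {H, J, Y}.

No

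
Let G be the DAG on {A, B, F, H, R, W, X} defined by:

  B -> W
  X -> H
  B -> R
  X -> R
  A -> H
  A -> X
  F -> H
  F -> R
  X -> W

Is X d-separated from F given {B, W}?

4 paths connect X and F; each must be blocked for d-separation to hold:
Path 1: X ← A → H ← F
  H is a collider here and neither H nor any of its descendants is conditioned on, so the collider stays closed — the path is blocked at H.
Path 2: X → R ← F
  R is a collider here and neither R nor any of its descendants is conditioned on, so the collider stays closed — the path is blocked at R.
Path 3: X → H ← F
  H is a collider here and neither H nor any of its descendants is conditioned on, so the collider stays closed — the path is blocked at H.
Path 4: X → W ← B → R ← F
  B is a fork here and B is conditioned on, so the path is blocked at B.
Since every path is blocked, d-separation holds.

Yes — X and F are d-separated given {B, W}.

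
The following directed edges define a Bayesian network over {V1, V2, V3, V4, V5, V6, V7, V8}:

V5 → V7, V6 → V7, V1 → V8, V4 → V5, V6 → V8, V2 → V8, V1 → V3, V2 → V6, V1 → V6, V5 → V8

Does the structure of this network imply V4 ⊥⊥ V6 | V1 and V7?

There are 4 undirected paths between V4 and V6; checking each against the conditioning set {V1, V7}:
Path 1: V4 → V5 → V8 ← V2 → V6
  V8 is a collider here and neither V8 nor any of its descendants is conditioned on, so the collider stays closed — the path is blocked at V8.
Path 2: V4 → V5 → V8 ← V6
  V8 is a collider here and neither V8 nor any of its descendants is conditioned on, so the collider stays closed — the path is blocked at V8.
Path 3: V4 → V5 → V8 ← V1 → V6
  V8 is a collider here and neither V8 nor any of its descendants is conditioned on, so the collider stays closed — the path is blocked at V8.
Path 4: V4 → V5 → V7 ← V6
  V5 is a chain and V5 is not conditioned on; V7 is a collider and V7 is conditioned on, which opens it — no node blocks this path, so it is active.
Since the path V4 → V5 → V7 ← V6 is active, V4 and V6 are not d-separated given {V1, V7}.

No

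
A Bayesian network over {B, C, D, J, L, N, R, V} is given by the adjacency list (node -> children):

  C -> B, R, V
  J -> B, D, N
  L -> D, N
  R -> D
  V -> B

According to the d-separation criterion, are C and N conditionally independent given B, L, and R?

No

There are 6 undirected paths between C and N; checking each against the conditioning set {B, L, R}:
Path 1: C → V → B ← J → D ← L → N
  D is a collider here and neither D nor any of its descendants is conditioned on, so the collider stays closed — the path is blocked at D.
Path 2: C → V → B ← J → N
  V is a chain and V is not conditioned on; B is a collider and B is conditioned on, which opens it; J is a fork and J is not conditioned on — no node blocks this path, so it is active.
Path 3: C → R → D ← J → N
  R is a chain here and R is conditioned on, so the path is blocked at R.
Path 4: C → R → D ← L → N
  R is a chain here and R is conditioned on, so the path is blocked at R.
Path 5: C → B ← J → D ← L → N
  D is a collider here and neither D nor any of its descendants is conditioned on, so the collider stays closed — the path is blocked at D.
Path 6: C → B ← J → N
  B is a collider and B is conditioned on, which opens it; J is a fork and J is not conditioned on — no node blocks this path, so it is active.
Because an active path exists, C and N are not d-separated.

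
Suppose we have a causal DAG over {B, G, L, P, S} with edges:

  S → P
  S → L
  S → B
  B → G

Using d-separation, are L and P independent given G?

The only undirected path from L to P is:
Path 1: L ← S → P
  S is a fork and S is not conditioned on — no node blocks this path, so it is active.
Since the path L ← S → P is active, L and P are not d-separated given {G}.

No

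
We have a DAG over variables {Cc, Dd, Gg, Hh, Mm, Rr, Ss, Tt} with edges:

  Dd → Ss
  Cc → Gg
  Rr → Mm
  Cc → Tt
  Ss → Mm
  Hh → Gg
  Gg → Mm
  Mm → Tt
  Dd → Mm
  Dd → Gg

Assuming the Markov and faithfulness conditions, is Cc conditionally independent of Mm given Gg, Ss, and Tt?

No — Cc and Mm are not d-separated given {Gg, Ss, Tt}.

We examine all 4 paths between Cc and Mm:
Path 1: Cc → Gg ← Dd → Mm
  Gg is a collider and Gg is conditioned on, which opens it; Dd is a fork and Dd is not conditioned on — no node blocks this path, so it is active.
Path 2: Cc → Gg ← Dd → Ss → Mm
  Ss is a chain here and Ss is conditioned on, so the path is blocked at Ss.
Path 3: Cc → Gg → Mm
  Gg is a chain here and Gg is conditioned on, so the path is blocked at Gg.
Path 4: Cc → Tt ← Mm
  Tt is a collider and Tt is conditioned on, which opens it — no node blocks this path, so it is active.
Since the path Cc → Gg ← Dd → Mm is active, Cc and Mm are not d-separated given {Gg, Ss, Tt}.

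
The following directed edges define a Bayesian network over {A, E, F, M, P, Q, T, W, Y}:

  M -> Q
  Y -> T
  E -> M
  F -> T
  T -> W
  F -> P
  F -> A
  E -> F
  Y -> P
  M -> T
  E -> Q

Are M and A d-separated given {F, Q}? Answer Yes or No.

Enumerating the 4 paths from M to A and testing each for blocking by {F, Q}:
Path 1: M → Q ← E → F → A
  F is a chain here and F is conditioned on, so the path is blocked at F.
Path 2: M → T ← Y → P ← F → A
  T is a collider here and neither T nor any of its descendants is conditioned on, so the collider stays closed — the path is blocked at T.
Path 3: M → T ← F → A
  T is a collider here and neither T nor any of its descendants is conditioned on, so the collider stays closed — the path is blocked at T.
Path 4: M ← E → F → A
  F is a chain here and F is conditioned on, so the path is blocked at F.
Since every path is blocked, d-separation holds.

Yes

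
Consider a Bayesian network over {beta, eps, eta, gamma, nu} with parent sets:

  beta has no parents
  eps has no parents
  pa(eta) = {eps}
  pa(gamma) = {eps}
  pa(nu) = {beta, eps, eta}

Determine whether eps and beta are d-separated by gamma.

There are 2 undirected paths between eps and beta; checking each against the conditioning set {gamma}:
  1. eps → nu ← beta — nu:collider[blocks] ⇒ blocked
  2. eps → eta → nu ← beta — eta:chain[open]; nu:collider[blocks] ⇒ blocked
All paths are blocked; eps ⊥ beta | {gamma} holds.

Yes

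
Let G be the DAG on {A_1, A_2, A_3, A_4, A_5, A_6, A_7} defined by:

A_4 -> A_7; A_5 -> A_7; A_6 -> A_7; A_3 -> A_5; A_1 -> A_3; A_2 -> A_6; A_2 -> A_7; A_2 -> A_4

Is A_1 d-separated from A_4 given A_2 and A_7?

Enumerating the 3 paths from A_1 to A_4 and testing each for blocking by {A_2, A_7}:
Path 1: A_1 → A_3 → A_5 → A_7 ← A_4
  A_3 is a chain and A_3 is not conditioned on; A_5 is a chain and A_5 is not conditioned on; A_7 is a collider and A_7 is conditioned on, which opens it — no node blocks this path, so it is active.
Path 2: A_1 → A_3 → A_5 → A_7 ← A_2 → A_4
  A_2 is a fork here and A_2 is conditioned on, so the path is blocked at A_2.
Path 3: A_1 → A_3 → A_5 → A_7 ← A_6 ← A_2 → A_4
  A_2 is a fork here and A_2 is conditioned on, so the path is blocked at A_2.
Because an active path exists, A_1 and A_4 are not d-separated.

No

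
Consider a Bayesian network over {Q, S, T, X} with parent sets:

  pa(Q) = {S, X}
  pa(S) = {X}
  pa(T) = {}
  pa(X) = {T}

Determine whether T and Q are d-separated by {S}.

No

Enumerating the 2 paths from T to Q and testing each for blocking by {S}:
Path 1: T → X → Q
  X is a chain and X is not conditioned on — no node blocks this path, so it is active.
Path 2: T → X → S → Q
  S is a chain here and S is conditioned on, so the path is blocked at S.
At least one path is unblocked, so d-separation fails.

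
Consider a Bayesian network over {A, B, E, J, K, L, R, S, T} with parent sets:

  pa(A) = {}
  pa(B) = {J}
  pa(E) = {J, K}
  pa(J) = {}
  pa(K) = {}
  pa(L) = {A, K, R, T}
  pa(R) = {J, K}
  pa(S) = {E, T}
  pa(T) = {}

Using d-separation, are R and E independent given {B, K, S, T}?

There are 5 undirected paths between R and E; checking each against the conditioning set {B, K, S, T}:
  1. R ← K → L ← T → S ← E — K:fork[blocks]; L:collider[blocks]; T:fork[blocks]; S:collider[open] ⇒ blocked
  2. R ← K → E — K:fork[blocks] ⇒ blocked
  3. R ← J → E — J:fork[open] ⇒ active
  4. R → L ← K → E — L:collider[blocks]; K:fork[blocks] ⇒ blocked
  5. R → L ← T → S ← E — L:collider[blocks]; T:fork[blocks]; S:collider[open] ⇒ blocked
At least one path is unblocked, so d-separation fails.

No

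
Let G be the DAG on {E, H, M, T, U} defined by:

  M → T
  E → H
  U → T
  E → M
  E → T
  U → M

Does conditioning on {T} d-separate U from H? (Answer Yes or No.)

There are 4 undirected paths between U and H; checking each against the conditioning set {T}:
Path 1: U → T ← E → H
  T is a collider and T is conditioned on, which opens it; E is a fork and E is not conditioned on — no node blocks this path, so it is active.
Path 2: U → T ← M ← E → H
  T is a collider and T is conditioned on, which opens it; M is a chain and M is not conditioned on; E is a fork and E is not conditioned on — no node blocks this path, so it is active.
Path 3: U → M ← E → H
  M is a collider and its descendant T is conditioned on, which opens it; E is a fork and E is not conditioned on — no node blocks this path, so it is active.
Path 4: U → M → T ← E → H
  M is a chain and M is not conditioned on; T is a collider and T is conditioned on, which opens it; E is a fork and E is not conditioned on — no node blocks this path, so it is active.
Because an active path exists, U and H are not d-separated.

No — U and H are not d-separated given {T}.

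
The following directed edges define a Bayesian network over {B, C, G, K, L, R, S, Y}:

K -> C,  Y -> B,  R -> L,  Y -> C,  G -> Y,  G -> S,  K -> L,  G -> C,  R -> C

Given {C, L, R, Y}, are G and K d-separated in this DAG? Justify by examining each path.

4 paths connect G and K; each must be blocked for d-separation to hold:
  1. G → C ← K — C:collider[open] ⇒ active
  2. G → C ← R → L ← K — C:collider[open]; R:fork[blocks]; L:collider[open] ⇒ blocked
  3. G → Y → C ← K — Y:chain[blocks]; C:collider[open] ⇒ blocked
  4. G → Y → C ← R → L ← K — Y:chain[blocks]; C:collider[open]; R:fork[blocks]; L:collider[open] ⇒ blocked
Since the path G → C ← K is active, G and K are not d-separated given {C, L, R, Y}.

No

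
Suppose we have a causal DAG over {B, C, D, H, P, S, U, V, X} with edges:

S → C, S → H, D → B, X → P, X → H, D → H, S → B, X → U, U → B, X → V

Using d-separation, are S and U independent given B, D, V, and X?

There are 4 undirected paths between S and U; checking each against the conditioning set {B, D, V, X}:
  1. S → B ← D → H ← X → U — B:collider[open]; D:fork[blocks]; H:collider[blocks]; X:fork[blocks] ⇒ blocked
  2. S → B ← U — B:collider[open] ⇒ active
  3. S → H ← D → B ← U — H:collider[blocks]; D:fork[blocks]; B:collider[open] ⇒ blocked
  4. S → H ← X → U — H:collider[blocks]; X:fork[blocks] ⇒ blocked
Because an active path exists, S and U are not d-separated.

No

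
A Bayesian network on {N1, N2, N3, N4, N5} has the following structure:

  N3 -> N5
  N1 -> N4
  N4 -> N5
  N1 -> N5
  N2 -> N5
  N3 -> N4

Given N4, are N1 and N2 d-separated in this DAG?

There are 3 undirected paths between N1 and N2; checking each against the conditioning set {N4}:
Path 1: N1 → N5 ← N2
  N5 is a collider here and neither N5 nor any of its descendants is conditioned on, so the collider stays closed — the path is blocked at N5.
Path 2: N1 → N4 → N5 ← N2
  N4 is a chain here and N4 is conditioned on, so the path is blocked at N4.
Path 3: N1 → N4 ← N3 → N5 ← N2
  N5 is a collider here and neither N5 nor any of its descendants is conditioned on, so the collider stays closed — the path is blocked at N5.
Every path is blocked, so N1 and N2 are d-separated given {N4}.

Yes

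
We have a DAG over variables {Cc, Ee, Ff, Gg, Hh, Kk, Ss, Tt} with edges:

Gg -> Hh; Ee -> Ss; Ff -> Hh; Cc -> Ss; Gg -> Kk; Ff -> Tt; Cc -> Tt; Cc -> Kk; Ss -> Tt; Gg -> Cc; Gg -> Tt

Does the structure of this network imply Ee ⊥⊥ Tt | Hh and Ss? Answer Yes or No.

No — Ee and Tt are not d-separated given {Hh, Ss}.

There are 6 undirected paths between Ee and Tt; checking each against the conditioning set {Hh, Ss}:
Path 1: Ee → Ss ← Cc → Tt
  Ss is a collider and Ss is conditioned on, which opens it; Cc is a fork and Cc is not conditioned on — no node blocks this path, so it is active.
Path 2: Ee → Ss ← Cc → Kk ← Gg → Hh ← Ff → Tt
  Kk is a collider here and neither Kk nor any of its descendants is conditioned on, so the collider stays closed — the path is blocked at Kk.
Path 3: Ee → Ss ← Cc → Kk ← Gg → Tt
  Kk is a collider here and neither Kk nor any of its descendants is conditioned on, so the collider stays closed — the path is blocked at Kk.
Path 4: Ee → Ss ← Cc ← Gg → Hh ← Ff → Tt
  Ss is a collider and Ss is conditioned on, which opens it; Cc is a chain and Cc is not conditioned on; Gg is a fork and Gg is not conditioned on; Hh is a collider and Hh is conditioned on, which opens it; Ff is a fork and Ff is not conditioned on — no node blocks this path, so it is active.
Path 5: Ee → Ss ← Cc ← Gg → Tt
  Ss is a collider and Ss is conditioned on, which opens it; Cc is a chain and Cc is not conditioned on; Gg is a fork and Gg is not conditioned on — no node blocks this path, so it is active.
Path 6: Ee → Ss → Tt
  Ss is a chain here and Ss is conditioned on, so the path is blocked at Ss.
Because an active path exists, Ee and Tt are not d-separated.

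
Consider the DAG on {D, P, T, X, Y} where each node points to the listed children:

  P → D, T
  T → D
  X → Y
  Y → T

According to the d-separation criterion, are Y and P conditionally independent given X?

Yes — Y and P are d-separated given {X}.

We examine all 2 paths between Y and P:
Path 1: Y → T → D ← P
  D is a collider here and neither D nor any of its descendants is conditioned on, so the collider stays closed — the path is blocked at D.
Path 2: Y → T ← P
  T is a collider here and neither T nor any of its descendants is conditioned on, so the collider stays closed — the path is blocked at T.
All paths are blocked; Y ⊥ P | {X} holds.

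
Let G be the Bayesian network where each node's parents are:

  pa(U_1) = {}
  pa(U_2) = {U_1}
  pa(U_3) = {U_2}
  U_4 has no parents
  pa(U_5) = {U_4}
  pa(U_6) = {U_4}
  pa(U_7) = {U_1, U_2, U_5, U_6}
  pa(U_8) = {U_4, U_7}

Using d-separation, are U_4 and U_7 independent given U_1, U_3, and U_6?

No

We examine all 3 paths between U_4 and U_7:
  1. U_4 → U_5 → U_7 — U_5:chain[open] ⇒ active
  2. U_4 → U_8 ← U_7 — U_8:collider[blocks] ⇒ blocked
  3. U_4 → U_6 → U_7 — U_6:chain[blocks] ⇒ blocked
At least one path is unblocked, so d-separation fails.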